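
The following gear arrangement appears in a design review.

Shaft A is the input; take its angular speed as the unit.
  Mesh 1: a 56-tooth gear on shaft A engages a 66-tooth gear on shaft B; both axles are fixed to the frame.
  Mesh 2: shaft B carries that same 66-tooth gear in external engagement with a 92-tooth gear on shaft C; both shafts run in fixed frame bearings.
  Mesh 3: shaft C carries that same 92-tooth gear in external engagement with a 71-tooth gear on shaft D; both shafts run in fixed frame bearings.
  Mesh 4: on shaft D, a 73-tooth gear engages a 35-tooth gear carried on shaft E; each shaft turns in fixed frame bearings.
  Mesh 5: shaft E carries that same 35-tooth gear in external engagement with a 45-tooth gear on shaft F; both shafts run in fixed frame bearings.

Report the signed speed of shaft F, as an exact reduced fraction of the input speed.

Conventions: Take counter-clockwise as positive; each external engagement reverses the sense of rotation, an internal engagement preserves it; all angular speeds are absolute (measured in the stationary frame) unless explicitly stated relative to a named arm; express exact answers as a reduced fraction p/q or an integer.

-4088/3195

5-mesh fixed-axis compound train (all bearings frame-fixed)
mesh 1 [56T→66T]: |ω|/ω_in = 1×56/66 = 28/33, sense flips to −
mesh 2 [66T→92T]: |ω|/ω_in = (28/33)×66/92 = 14/23, sense flips to +
mesh 3 [92T→71T]: |ω|/ω_in = (14/23)×92/71 = 56/71, sense flips to −
mesh 4 [73T→35T]: |ω|/ω_in = (56/71)×73/35 = 584/355, sense flips to +
mesh 5 [35T→45T]: |ω|/ω_in = (584/355)×35/45 = 4088/3195, sense flips to −
signed output speed (× input speed) = -4088/3195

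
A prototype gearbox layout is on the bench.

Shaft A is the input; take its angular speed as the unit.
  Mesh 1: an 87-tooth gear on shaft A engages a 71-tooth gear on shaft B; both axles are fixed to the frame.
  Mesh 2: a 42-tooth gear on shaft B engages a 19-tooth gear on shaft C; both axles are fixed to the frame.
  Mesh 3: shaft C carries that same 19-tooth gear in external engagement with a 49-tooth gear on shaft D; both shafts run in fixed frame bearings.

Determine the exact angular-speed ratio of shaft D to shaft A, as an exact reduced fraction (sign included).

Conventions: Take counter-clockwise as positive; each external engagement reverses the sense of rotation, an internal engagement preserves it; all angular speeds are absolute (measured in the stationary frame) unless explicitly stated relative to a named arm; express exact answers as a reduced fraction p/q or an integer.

-522/497

class = fixed-axis compound train [3 meshes; 3 ratios multiply, 3 sense flips]
mesh 1 [87T→71T]: running ratio 87/71, sense −
mesh 2 [42T→19T]: running ratio 3654/1349, sense +
mesh 3 [19T→49T]: running ratio 522/497, sense −
ω_out/ω_in = -522/497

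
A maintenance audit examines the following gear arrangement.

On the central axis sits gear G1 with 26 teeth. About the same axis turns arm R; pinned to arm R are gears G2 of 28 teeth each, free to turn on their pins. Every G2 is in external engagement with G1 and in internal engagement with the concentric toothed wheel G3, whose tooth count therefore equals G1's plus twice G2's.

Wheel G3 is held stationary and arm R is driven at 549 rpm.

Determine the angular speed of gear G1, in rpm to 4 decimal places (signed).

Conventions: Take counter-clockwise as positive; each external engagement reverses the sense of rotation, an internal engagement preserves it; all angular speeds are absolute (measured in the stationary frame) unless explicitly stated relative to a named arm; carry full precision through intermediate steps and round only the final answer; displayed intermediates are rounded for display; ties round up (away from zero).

+2280.4615 rpm

class = planetary set [G3 = 26+2·28 = 82; Willis about the carrier]
normalise by the input: solve with ω_arm = 1, then scale by 549 rpm
ring teeth: 26 + 2·28 = 82
26(ω_sun−ω_arm) = −82(ω_ring−ω_arm),  ω_ring = 0, ω_arm = 1
ω_sun = 1 − (82/26)(0−1) = 54/13
scale: ω_sun = 54/13 × 549 rpm = +2280.4615 rpm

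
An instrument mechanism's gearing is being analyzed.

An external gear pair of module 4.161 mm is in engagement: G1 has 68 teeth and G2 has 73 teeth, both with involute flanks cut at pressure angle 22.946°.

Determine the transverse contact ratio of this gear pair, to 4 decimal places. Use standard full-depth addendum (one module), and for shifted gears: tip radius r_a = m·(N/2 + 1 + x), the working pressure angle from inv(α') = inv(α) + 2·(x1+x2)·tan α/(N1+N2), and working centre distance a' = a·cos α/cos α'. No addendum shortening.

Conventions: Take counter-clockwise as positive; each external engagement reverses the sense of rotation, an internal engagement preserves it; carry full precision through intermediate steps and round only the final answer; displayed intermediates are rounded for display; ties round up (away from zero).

topology: single-mesh involute geometry — m = 4.161, 68T/73T pair
base radii: r_b1 = 130.279544, r_b2 = 139.858923
tip radii: r_a1 = 145.635000, r_a2 = 156.037500
no profile shift: α' = α, a' = a
action lengths: √(r_a1²−r_b1²) = 65.090656, √(r_a2²−r_b2²) = 69.189473
base pitch p_b = π·m·cos α = 12.037802
CR = (65.090656 + 69.189473 − 293.350500·sin 22.94600°)/12.037802 = 1.654248
contact ratio ≈ 1.6542

1.6542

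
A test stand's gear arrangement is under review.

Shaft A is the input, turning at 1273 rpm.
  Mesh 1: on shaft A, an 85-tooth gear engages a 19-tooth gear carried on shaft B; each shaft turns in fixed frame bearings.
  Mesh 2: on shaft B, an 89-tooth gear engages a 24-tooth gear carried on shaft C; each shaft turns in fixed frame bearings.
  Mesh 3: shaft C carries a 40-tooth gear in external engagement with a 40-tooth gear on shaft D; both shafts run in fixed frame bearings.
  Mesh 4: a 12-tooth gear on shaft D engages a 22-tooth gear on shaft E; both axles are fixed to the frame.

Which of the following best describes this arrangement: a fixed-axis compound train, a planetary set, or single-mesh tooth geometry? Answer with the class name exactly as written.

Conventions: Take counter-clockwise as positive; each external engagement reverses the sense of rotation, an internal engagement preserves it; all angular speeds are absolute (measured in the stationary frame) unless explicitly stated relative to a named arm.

topology: fixed-axis compound train — 4 meshes, A→E
classification: fixed-axis compound train

fixed-axis compound train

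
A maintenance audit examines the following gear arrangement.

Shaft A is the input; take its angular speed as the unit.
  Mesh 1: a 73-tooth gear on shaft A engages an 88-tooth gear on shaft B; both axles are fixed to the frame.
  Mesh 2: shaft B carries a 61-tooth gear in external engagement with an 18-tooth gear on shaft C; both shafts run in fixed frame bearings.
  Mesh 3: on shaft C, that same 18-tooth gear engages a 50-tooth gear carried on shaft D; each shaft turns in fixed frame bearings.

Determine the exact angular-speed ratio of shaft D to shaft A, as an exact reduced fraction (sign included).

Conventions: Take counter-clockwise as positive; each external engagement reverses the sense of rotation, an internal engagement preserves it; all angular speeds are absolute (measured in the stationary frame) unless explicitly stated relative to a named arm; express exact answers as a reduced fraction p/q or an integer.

-4453/4400

class = fixed-axis compound train [3 meshes; 3 ratios multiply, 3 sense flips]
mesh 1 [73T→88T]: running ratio 73/88, sense −
mesh 2 [61T→18T]: running ratio 4453/1584, sense +
mesh 3 [18T→50T]: running ratio 4453/4400, sense −
ω_out/ω_in = -4453/4400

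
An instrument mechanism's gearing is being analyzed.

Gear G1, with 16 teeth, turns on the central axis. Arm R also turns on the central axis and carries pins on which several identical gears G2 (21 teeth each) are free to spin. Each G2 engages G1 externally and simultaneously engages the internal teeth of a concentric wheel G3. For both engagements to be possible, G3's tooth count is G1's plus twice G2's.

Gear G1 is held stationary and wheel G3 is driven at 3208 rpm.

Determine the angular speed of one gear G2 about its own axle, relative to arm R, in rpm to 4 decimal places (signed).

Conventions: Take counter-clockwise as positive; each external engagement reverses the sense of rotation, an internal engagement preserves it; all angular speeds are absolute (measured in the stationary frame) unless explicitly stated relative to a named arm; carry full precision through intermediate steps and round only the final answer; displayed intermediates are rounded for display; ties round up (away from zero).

+1915.7169 rpm

planetary set (16T centre, 21T on arm, 58T internal) — Willis relation
normalise by the input: solve with ω_ring = 1, then scale by 3208 rpm
ring teeth: 16 + 2·21 = 58
16(ω_sun−ω_arm) = −58(ω_ring−ω_arm),  ω_sun = 0, ω_ring = 1
16(0−ω_arm) = −58(1−ω_arm)  ⇒  74·ω_arm = 58  ⇒  ω_arm = 29/37
sun–planet mesh: 16·(0−29/37) = −21·(ω_p−ω_arm)  ⇒  ω_p−ω_arm = 464/777
scale: ω_p−ω_arm = 464/777 × 3208 rpm = +1915.7169 rpm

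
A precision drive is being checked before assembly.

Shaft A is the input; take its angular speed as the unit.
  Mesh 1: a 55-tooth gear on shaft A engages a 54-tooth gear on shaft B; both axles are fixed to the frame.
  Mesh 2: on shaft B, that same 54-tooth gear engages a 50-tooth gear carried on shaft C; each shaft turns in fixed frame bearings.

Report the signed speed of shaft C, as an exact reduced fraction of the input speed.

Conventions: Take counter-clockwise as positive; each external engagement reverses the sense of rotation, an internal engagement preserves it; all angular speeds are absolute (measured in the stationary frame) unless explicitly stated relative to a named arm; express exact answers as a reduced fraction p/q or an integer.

11/10

2-mesh fixed-axis compound train (all bearings frame-fixed)
mesh 1 [55T→54T]: |ω|/ω_in = 1×55/54 = 55/54, sense flips to −
mesh 2 [54T→50T]: |ω|/ω_in = (55/54)×54/50 = 11/10, sense flips to +
signed output speed (× input speed) = 11/10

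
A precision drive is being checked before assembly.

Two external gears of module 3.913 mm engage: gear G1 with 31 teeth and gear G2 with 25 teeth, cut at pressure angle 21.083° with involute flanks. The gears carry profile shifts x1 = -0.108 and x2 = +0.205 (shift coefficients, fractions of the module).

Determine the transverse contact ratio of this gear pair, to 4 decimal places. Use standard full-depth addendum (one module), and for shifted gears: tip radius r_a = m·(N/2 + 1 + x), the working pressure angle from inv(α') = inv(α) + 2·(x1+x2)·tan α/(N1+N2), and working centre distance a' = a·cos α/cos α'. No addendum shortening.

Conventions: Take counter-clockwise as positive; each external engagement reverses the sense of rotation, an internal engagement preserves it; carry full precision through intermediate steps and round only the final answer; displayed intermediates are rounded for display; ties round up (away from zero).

1.5614

single-mesh involute tooth geometry (31T engaging 25T at module 3.913)
base radii: r_b1 = 56.591507, r_b2 = 45.638312
tip radii: r_a1 = 64.141896, r_a2 = 53.627665
inv(α') = inv(21.083°) + 2·(-0.108+0.205)·tan α/(31+25) = 0.01889485  ⇒  α' = 21.58462°
a' = a·cos α / cos α' = 109.5640·cos 21.083°/cos 21.58462° = 109.939284
action lengths: √(r_a1²−r_b1²) = 30.192452, √(r_a2²−r_b2²) = 28.161515
base pitch p_b = π·m·cos α = 11.470159
CR = (30.192452 + 28.161515 − 109.939284·sin 21.58462°)/11.470159 = 1.561448
contact ratio ≈ 1.5614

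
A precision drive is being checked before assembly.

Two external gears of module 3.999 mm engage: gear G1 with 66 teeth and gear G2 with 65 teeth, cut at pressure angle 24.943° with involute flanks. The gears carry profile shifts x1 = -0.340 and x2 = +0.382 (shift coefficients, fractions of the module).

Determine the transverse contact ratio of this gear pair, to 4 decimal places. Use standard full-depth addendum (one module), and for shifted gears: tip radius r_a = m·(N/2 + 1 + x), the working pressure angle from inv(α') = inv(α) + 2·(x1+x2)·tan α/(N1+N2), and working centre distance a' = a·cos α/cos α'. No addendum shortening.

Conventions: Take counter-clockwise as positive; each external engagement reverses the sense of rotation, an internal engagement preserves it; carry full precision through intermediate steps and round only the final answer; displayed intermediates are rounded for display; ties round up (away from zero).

1.5501

topology: single-mesh involute geometry — m = 3.999, 66T/65T pair
base radii: r_b1 = 119.658144, r_b2 = 117.845142
tip radii: r_a1 = 134.606340, r_a2 = 135.494118
inv(α') = inv(24.943°) + 2·(-0.340+0.382)·tan α/(66+65) = 0.03005782  ⇒  α' = 25.02171°
a' = a·cos α / cos α' = 261.9345·cos 24.943°/cos 25.02171° = 262.102210
action lengths: √(r_a1²−r_b1²) = 61.650590, √(r_a2²−r_b2²) = 66.866871
base pitch p_b = π·m·cos α = 11.391429
CR = (61.650590 + 66.866871 − 262.102210·sin 25.02171°)/11.391429 = 1.550138
contact ratio ≈ 1.5501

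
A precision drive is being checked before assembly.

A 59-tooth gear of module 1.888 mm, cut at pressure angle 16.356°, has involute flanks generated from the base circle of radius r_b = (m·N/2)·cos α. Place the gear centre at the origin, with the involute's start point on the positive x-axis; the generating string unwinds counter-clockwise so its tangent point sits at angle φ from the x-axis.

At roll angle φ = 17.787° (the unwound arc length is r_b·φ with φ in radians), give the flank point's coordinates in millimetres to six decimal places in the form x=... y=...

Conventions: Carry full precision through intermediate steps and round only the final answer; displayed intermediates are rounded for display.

x=55.955509 y=0.527850

topology: single-mesh involute geometry — m = 1.888, N = 59
pitch radius r_p = m·N/2 = 1.888·59/2 = 55.696000
base radius r_b = r_p·cos α = 55.696000·cos 16.356° = 53.442012
roll angle φ = 17.787° = 0.31044171 rad
x = r_b·(cos φ + φ·sin φ) = 55.955509
y = r_b·(sin φ − φ·cos φ) = 0.527850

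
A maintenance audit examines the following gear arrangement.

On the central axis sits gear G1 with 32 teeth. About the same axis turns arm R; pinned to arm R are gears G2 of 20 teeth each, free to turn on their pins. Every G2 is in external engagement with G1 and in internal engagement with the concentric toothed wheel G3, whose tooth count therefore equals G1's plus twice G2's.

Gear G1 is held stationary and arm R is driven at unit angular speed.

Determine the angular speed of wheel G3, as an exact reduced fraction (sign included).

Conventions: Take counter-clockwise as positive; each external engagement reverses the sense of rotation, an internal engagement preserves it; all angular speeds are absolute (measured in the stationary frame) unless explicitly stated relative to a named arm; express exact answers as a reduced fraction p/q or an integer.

class = planetary set [G3 = 32+2·20 = 72; Willis about the carrier]
ring teeth: 32 + 2·20 = 72
32(ω_sun−ω_arm) = −72(ω_ring−ω_arm),  ω_sun = 0, ω_arm = 1
ω_ring = 1 − (32/72)(0−1) = 13/9
exact speed ratio = 13/9

13/9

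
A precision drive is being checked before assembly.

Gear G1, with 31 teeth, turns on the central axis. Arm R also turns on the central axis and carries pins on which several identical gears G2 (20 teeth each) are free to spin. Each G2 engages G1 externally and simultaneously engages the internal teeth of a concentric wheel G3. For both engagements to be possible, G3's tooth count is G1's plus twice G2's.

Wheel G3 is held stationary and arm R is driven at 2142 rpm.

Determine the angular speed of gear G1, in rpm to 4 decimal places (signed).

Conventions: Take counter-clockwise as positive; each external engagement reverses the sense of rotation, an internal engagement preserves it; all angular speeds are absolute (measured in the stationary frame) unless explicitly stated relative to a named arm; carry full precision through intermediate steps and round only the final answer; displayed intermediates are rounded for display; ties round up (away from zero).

+7047.8710 rpm

topology: planetary set — G1 31T / G2 20T / G3 71T, arm = carrier (Willis)
normalise by the input: solve with ω_arm = 1, then scale by 2142 rpm
ring teeth: 31 + 2·20 = 71
31(ω_sun−ω_arm) = −71(ω_ring−ω_arm),  ω_ring = 0, ω_arm = 1
ω_sun = 1 − (71/31)(0−1) = 102/31
scale: ω_sun = 102/31 × 2142 rpm = +7047.8710 rpm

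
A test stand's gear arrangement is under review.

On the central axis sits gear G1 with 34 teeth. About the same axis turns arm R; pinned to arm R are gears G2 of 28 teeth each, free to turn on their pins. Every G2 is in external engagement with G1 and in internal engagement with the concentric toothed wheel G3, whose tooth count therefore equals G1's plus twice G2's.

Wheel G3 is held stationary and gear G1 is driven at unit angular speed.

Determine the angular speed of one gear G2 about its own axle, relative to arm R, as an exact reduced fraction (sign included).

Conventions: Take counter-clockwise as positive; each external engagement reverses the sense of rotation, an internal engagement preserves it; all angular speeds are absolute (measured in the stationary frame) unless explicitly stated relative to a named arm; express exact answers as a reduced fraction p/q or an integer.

recognized (axles ride arm R): planetary set, 34/28/90 teeth
ring teeth: 34 + 2·28 = 90
34(ω_sun−ω_arm) = −90(ω_ring−ω_arm),  ω_ring = 0, ω_sun = 1
34(1−ω_arm) = −90(0−ω_arm)  ⇒  124·ω_arm = 34  ⇒  ω_arm = 17/62
sun–planet mesh: 34·(1−17/62) = −28·(ω_p−ω_arm)  ⇒  ω_p−ω_arm = -765/868
exact speed ratio = -765/868

-765/868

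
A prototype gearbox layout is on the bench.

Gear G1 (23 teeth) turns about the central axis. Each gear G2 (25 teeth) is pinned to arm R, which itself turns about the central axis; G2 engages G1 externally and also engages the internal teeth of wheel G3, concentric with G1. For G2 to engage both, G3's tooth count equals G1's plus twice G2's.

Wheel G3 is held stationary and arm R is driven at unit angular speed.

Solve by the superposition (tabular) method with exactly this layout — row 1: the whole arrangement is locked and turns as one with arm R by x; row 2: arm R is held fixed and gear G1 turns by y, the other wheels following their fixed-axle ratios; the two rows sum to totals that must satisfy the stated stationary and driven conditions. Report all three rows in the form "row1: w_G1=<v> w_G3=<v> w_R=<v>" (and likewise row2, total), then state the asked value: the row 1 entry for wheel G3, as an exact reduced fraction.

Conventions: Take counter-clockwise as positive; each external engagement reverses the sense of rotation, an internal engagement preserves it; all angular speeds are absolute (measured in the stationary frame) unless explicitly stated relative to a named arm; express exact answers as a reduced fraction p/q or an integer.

planetary set (23T centre, 25T on arm, 73T internal) — Willis relation
row 1: whole set turns with the arm by x
row 2 (arm held, sun turns y): ω_ring = −(23/73)·y, ω_arm = 0
boundary: total ω_ring = x − (23/73)·y = 0 and total ω_arm = x = 1  ⇒  y = 73/23, x = 1
row 2 ring = −(23/73)·73/23 = -1
totals (row 1 + row 2): sun 1 + 73/23 = 96/23, ring 1 + (-1) = 0, arm 1 + 0 = 1
asked cell (row1, ring) = 1

row1: w_G1=1 w_G3=1 w_R=1
row2: w_G1=73/23 w_G3=-1 w_R=0
total: w_G1=96/23 w_G3=0 w_R=1
asked value: 1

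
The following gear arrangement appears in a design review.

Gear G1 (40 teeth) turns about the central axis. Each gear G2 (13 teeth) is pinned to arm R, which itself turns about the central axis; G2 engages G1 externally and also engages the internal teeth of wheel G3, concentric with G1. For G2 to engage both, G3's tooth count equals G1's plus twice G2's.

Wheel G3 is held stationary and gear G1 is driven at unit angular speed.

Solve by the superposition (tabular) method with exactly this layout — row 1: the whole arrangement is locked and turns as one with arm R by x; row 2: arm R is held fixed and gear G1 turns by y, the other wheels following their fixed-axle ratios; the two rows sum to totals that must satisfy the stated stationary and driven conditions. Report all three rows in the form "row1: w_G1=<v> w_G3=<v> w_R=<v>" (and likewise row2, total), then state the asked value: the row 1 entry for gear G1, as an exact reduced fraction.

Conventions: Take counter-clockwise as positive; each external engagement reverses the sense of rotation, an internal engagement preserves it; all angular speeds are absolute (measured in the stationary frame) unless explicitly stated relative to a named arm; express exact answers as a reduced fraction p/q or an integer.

topology: planetary set — G1 40T / G2 13T / G3 66T, arm = carrier (Willis)
row 1 (train locked, turned with arm): all members turn x
row 2: sun turns y, ring = −(40/66)·y, arm 0
boundary: total ω_ring = x − (40/66)·y = 0 and total ω_sun = x + y = 1  ⇒  y = 33/53, x = 20/53
row 2 ring = −(40/66)·33/53 = -20/53
totals (row 1 + row 2): sun 20/53 + 33/53 = 1, ring 20/53 + (-20/53) = 0, arm 20/53 + 0 = 20/53
asked cell (row1, sun) = 20/53

row1: w_G1=20/53 w_G3=20/53 w_R=20/53
row2: w_G1=33/53 w_G3=-20/53 w_R=0
total: w_G1=1 w_G3=0 w_R=20/53
asked value: 20/53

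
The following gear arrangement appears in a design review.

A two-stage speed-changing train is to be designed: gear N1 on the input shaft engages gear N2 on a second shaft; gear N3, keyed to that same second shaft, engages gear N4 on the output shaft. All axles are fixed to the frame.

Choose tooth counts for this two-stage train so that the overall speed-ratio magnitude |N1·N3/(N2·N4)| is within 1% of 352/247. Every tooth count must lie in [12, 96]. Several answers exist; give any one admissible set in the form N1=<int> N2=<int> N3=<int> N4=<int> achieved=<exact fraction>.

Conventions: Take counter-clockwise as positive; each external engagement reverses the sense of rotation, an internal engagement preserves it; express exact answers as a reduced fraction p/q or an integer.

design class (target 352/247): fixed-axis compound train
target = 352/247 in lowest terms: an exact hit needs N1·N3 = k·352 and N2·N4 = k·247 for one integer k, every count in [12, 96]; additionally prefer no 1:1 stage (N1 ≠ N2, N3 ≠ N4)
k = 1: N1·N3 = 352 = 16·22, N2·N4 = 247 = 13·19
achieved = 16·22/(13·19) = 352/247; |achieved − target| = 0 ≤ 88/6175 ✓

N1=16 N2=13 N3=22 N4=19 achieved=352/247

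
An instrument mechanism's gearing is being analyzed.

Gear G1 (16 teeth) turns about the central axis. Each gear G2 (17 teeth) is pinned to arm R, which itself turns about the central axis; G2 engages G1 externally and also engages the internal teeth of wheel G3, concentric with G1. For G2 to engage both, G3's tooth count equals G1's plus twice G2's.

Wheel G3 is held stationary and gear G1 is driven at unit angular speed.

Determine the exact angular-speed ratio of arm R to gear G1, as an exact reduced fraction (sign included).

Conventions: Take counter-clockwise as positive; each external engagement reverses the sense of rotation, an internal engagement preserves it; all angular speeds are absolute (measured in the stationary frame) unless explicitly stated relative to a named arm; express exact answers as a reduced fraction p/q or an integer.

8/33

class = planetary set [G3 = 16+2·17 = 50; Willis about the carrier]
ring teeth: 16 + 2·17 = 50
16(ω_sun−ω_arm) = −50(ω_ring−ω_arm),  ω_ring = 0, ω_sun = 1
16(1−ω_arm) = −50(0−ω_arm)  ⇒  66·ω_arm = 16  ⇒  ω_arm = 8/33
ω_out/ω_in = 8/33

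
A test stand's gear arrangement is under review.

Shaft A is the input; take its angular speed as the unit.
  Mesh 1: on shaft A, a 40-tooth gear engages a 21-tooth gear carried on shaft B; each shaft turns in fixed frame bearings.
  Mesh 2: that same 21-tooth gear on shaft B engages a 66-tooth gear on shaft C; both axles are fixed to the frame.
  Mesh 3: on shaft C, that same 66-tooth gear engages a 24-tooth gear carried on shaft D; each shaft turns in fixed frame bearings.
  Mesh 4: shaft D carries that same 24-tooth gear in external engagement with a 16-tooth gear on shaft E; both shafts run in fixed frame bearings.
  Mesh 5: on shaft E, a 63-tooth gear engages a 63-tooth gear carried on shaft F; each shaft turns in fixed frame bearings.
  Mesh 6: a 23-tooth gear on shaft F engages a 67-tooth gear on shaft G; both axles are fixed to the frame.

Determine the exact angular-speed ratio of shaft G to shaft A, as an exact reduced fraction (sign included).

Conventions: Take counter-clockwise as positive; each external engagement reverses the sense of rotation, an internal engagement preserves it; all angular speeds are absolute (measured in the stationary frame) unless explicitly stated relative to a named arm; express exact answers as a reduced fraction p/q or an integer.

class = fixed-axis compound train [6 meshes; 6 ratios multiply, 6 sense flips]
mesh 1 [40T→21T]: running ratio 40/21, sense −
mesh 2 [21T→66T]: running ratio 20/33, sense +
mesh 3 [66T→24T]: running ratio 5/3, sense −
mesh 4 [24T→16T]: running ratio 5/2, sense +
mesh 5 [63T→63T]: running ratio 5/2, sense −
mesh 6 [23T→67T]: running ratio 115/134, sense +
ω_out/ω_in = 115/134

115/134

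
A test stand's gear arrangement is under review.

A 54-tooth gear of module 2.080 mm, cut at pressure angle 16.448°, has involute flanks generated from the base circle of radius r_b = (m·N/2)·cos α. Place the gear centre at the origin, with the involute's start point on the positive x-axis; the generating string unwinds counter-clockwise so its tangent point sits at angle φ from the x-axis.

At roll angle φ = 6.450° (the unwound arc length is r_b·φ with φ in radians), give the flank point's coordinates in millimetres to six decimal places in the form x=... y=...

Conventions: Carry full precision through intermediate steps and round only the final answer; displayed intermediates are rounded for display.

class = single-mesh tooth geometry [base-circle involute, m = 2.080, 54T]
pitch radius r_p = m·N/2 = 2.080·54/2 = 56.160000
base radius r_b = r_p·cos α = 56.160000·cos 16.448° = 53.861770
roll angle φ = 6.450° = 0.11257374 rad
x = r_b·(cos φ + φ·sin φ) = 54.201981
y = r_b·(sin φ − φ·cos φ) = 0.025581

x=54.201981 y=0.025581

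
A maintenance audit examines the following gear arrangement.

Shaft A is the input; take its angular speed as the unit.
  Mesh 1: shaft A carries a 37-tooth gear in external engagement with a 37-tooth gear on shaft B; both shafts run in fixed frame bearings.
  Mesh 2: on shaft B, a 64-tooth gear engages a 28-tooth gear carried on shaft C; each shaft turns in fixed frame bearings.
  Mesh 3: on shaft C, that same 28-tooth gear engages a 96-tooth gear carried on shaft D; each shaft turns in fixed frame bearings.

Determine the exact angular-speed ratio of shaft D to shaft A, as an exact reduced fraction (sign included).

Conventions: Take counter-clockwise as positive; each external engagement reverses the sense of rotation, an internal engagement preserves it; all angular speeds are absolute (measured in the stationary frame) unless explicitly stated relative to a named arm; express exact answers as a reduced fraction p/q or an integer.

class = fixed-axis compound train [3 meshes; 3 ratios multiply, 3 sense flips]
mesh 1 [37T→37T]: running ratio 1, sense −
mesh 2 [64T→28T]: running ratio 16/7, sense +
mesh 3 [28T→96T]: running ratio 2/3, sense −
ω_out/ω_in = -2/3

-2/3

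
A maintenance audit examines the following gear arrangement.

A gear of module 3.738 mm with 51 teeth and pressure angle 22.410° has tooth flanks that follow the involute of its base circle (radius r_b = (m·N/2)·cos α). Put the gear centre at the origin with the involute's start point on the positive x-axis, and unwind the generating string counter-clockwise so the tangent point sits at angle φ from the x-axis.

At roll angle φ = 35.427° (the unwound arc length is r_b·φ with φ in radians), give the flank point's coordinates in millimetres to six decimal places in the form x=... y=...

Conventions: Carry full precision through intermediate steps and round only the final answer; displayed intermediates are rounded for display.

single-mesh involute tooth geometry (51T wheel at module 3.738)
pitch radius r_p = m·N/2 = 3.738·51/2 = 95.319000
base radius r_b = r_p·cos α = 95.319000·cos 22.410° = 88.120462
roll angle φ = 35.427° = 0.61831779 rad
x = r_b·(cos φ + φ·sin φ) = 103.389276
y = r_b·(sin φ − φ·cos φ) = 6.681827

x=103.389276 y=6.681827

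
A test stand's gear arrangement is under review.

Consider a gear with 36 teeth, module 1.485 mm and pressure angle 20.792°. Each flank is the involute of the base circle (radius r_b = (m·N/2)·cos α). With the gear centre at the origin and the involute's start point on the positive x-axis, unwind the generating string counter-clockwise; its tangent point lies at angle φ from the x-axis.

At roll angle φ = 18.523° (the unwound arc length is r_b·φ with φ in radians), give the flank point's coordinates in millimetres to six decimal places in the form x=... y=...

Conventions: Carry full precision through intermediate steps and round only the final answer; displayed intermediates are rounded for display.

x=26.261163 y=0.278517

recognized (one wheel, involute flank): single-mesh tooth geometry, m = 1.485, N = 36
pitch radius r_p = m·N/2 = 1.485·36/2 = 26.730000
base radius r_b = r_p·cos α = 26.730000·cos 20.792° = 24.989215
roll angle φ = 18.523° = 0.32328734 rad
x = r_b·(cos φ + φ·sin φ) = 26.261163
y = r_b·(sin φ − φ·cos φ) = 0.278517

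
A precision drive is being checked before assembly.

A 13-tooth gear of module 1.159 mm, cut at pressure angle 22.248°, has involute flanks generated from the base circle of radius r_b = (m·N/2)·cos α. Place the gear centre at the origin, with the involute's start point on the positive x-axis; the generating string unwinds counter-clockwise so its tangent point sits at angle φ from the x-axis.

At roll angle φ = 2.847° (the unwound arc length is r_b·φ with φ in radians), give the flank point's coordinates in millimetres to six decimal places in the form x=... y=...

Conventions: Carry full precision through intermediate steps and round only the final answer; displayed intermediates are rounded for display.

class = single-mesh tooth geometry [base-circle involute, m = 1.159, 13T]
pitch radius r_p = m·N/2 = 1.159·13/2 = 7.533500
base radius r_b = r_p·cos α = 7.533500·cos 22.248° = 6.972659
roll angle φ = 2.847° = 0.04968952 rad
x = r_b·(cos φ + φ·sin φ) = 6.981262
y = r_b·(sin φ − φ·cos φ) = 0.000285

x=6.981262 y=0.000285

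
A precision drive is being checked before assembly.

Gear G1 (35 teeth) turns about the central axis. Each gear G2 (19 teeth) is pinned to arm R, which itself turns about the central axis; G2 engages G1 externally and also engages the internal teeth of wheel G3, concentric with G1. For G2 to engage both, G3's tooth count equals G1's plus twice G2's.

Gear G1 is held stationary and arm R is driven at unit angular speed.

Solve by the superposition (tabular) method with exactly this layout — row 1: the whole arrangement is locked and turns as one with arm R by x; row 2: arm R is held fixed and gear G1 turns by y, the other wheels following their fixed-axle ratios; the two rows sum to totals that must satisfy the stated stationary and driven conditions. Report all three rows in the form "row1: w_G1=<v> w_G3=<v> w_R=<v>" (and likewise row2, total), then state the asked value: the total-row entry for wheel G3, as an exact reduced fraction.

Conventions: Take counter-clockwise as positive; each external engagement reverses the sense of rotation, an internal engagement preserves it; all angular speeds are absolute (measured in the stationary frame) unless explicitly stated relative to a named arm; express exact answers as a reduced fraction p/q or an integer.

recognized (axles ride arm R): planetary set, 35/19/73 teeth
row 1 (train locked, turned with arm): all members turn x
row 2 — arm fixed, fixed-axis ratios: sun y, ring −(35/73)·y, arm 0
boundary: total ω_sun = x + y = 0 and total ω_arm = x = 1  ⇒  y = -1, x = 1
row 2 ring = −(35/73)·(-1) = 35/73
totals (row 1 + row 2): sun 1 + (-1) = 0, ring 1 + 35/73 = 108/73, arm 1 + 0 = 1
asked cell (total, ring) = 108/73

row1: w_G1=1 w_G3=1 w_R=1
row2: w_G1=-1 w_G3=35/73 w_R=0
total: w_G1=0 w_G3=108/73 w_R=1
asked value: 108/73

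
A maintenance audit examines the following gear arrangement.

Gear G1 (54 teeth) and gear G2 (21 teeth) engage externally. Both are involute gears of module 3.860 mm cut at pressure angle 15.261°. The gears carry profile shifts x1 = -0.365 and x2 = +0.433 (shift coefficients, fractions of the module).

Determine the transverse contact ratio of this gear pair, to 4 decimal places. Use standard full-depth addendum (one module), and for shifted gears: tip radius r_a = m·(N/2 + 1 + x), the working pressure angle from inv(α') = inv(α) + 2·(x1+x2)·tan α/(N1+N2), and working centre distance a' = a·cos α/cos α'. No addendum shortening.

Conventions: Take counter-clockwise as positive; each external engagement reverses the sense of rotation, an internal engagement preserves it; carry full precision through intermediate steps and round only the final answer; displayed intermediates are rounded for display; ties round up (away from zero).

single-mesh involute tooth geometry (54T engaging 21T at module 3.860)
base radii: r_b1 = 100.544870, r_b2 = 39.100783
tip radii: r_a1 = 106.671100, r_a2 = 46.061380
inv(α') = inv(15.261°) + 2·(-0.365+0.433)·tan α/(54+21) = 0.00697761  ⇒  α' = 15.63224°
a' = a·cos α / cos α' = 144.7500·cos 15.261°/cos 15.63224° = 145.009388
action lengths: √(r_a1²−r_b1²) = 35.629379, √(r_a2²−r_b2²) = 24.347064
base pitch p_b = π·m·cos α = 11.698927
CR = (35.629379 + 24.347064 − 145.009388·sin 15.63224°)/11.698927 = 1.786657
contact ratio ≈ 1.7867

1.7867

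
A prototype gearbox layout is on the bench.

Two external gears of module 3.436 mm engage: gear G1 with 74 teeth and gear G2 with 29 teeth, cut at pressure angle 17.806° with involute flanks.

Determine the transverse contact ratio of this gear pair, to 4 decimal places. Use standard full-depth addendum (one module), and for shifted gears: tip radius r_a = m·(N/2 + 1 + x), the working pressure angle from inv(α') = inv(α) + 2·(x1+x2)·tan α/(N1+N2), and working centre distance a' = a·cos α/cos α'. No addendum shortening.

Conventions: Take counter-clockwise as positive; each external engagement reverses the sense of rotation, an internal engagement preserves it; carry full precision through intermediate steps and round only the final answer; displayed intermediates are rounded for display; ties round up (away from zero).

1.8545

single-mesh involute tooth geometry (74T engaging 29T at module 3.436)
base radii: r_b1 = 121.042044, r_b2 = 47.435395
tip radii: r_a1 = 130.568000, r_a2 = 53.258000
no profile shift: α' = α, a' = a
action lengths: √(r_a1²−r_b1²) = 48.957393, √(r_a2²−r_b2²) = 24.213588
base pitch p_b = π·m·cos α = 10.277427
CR = (48.957393 + 24.213588 − 176.954000·sin 17.80600°)/10.277427 = 1.854485
contact ratio ≈ 1.8545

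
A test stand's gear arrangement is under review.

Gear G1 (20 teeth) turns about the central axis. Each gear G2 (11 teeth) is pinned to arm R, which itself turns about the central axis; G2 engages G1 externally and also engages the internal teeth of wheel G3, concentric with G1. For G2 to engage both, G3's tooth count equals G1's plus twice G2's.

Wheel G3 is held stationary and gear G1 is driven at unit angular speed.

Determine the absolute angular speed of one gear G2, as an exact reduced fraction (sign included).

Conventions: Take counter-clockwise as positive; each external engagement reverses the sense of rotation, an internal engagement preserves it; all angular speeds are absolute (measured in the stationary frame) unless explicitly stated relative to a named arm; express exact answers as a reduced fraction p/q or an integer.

topology: planetary set — G1 20T / G2 11T / G3 42T, arm = carrier (Willis)
ring teeth: 20 + 2·11 = 42
20(ω_sun−ω_arm) = −42(ω_ring−ω_arm),  ω_ring = 0, ω_sun = 1
20(1−ω_arm) = −42(0−ω_arm)  ⇒  62·ω_arm = 20  ⇒  ω_arm = 10/31
sun–planet mesh: 20·(1−10/31) = −11·(ω_p−ω_arm)  ⇒  ω_p−ω_arm = -420/341
ω_p = 10/31 − 420/341 = -10/11
exact speed ratio = -10/11

-10/11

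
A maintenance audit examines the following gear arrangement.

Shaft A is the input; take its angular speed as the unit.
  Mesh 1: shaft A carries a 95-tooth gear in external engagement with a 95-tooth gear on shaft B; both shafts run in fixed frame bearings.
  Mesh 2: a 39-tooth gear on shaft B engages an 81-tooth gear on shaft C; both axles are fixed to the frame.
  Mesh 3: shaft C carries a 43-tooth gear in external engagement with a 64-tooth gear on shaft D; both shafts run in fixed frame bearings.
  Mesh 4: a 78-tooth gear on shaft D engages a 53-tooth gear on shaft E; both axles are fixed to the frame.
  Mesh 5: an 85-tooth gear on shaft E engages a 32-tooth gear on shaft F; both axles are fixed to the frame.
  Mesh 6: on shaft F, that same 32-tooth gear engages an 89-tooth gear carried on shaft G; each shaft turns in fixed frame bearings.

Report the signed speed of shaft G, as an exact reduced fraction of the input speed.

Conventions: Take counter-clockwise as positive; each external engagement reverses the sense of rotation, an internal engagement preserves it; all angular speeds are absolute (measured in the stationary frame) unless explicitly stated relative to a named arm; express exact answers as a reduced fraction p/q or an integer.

6-mesh fixed-axis compound train (all bearings frame-fixed)
mesh 1 [95T→95T]: |ω|/ω_in = 1×95/95 = 1, sense flips to −
mesh 2 [39T→81T]: |ω|/ω_in = 1×39/81 = 13/27, sense flips to +
mesh 3 [43T→64T]: |ω|/ω_in = (13/27)×43/64 = 559/1728, sense flips to −
mesh 4 [78T→53T]: |ω|/ω_in = (559/1728)×78/53 = 7267/15264, sense flips to +
mesh 5 [85T→32T]: |ω|/ω_in = (7267/15264)×85/32 = 617695/488448, sense flips to −
mesh 6 [32T→89T]: |ω|/ω_in = (617695/488448)×32/89 = 617695/1358496, sense flips to +
signed output speed (× input speed) = 617695/1358496

617695/1358496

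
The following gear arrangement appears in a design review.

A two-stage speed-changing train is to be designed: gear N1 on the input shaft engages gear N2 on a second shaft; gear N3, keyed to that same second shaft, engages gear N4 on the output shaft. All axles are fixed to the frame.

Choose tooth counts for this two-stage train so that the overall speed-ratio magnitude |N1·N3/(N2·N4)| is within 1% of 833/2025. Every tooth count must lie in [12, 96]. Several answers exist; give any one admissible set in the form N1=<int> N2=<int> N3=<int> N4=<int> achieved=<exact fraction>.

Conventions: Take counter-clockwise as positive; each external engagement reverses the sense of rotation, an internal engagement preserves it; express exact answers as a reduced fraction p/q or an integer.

N1=17 N2=25 N3=49 N4=81 achieved=833/2025

class = fixed-axis compound train [2-stage, 833/2025 wanted]
target = 833/2025 in lowest terms: an exact hit needs N1·N3 = k·833 and N2·N4 = k·2025 for one integer k, every count in [12, 96]; additionally prefer no 1:1 stage (N1 ≠ N2, N3 ≠ N4)
k = 1: N1·N3 = 833 = 17·49, N2·N4 = 2025 = 25·81
achieved = 17·49/(25·81) = 833/2025; |achieved − target| = 0 ≤ 833/202500 ✓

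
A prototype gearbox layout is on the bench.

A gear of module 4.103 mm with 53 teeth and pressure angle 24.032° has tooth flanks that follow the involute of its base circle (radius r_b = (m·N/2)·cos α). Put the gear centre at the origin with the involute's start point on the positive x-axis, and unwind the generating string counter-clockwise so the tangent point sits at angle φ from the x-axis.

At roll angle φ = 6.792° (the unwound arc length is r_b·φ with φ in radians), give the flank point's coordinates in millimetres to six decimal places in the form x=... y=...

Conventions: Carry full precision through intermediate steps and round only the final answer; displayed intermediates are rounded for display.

class = single-mesh tooth geometry [base-circle involute, m = 4.103, 53T]
pitch radius r_p = m·N/2 = 4.103·53/2 = 108.729500
base radius r_b = r_p·cos α = 108.729500·cos 24.032° = 99.304626
roll angle φ = 6.792° = 0.11854276 rad
x = r_b·(cos φ + φ·sin φ) = 99.999910
y = r_b·(sin φ − φ·cos φ) = 0.055063

x=99.999910 y=0.055063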